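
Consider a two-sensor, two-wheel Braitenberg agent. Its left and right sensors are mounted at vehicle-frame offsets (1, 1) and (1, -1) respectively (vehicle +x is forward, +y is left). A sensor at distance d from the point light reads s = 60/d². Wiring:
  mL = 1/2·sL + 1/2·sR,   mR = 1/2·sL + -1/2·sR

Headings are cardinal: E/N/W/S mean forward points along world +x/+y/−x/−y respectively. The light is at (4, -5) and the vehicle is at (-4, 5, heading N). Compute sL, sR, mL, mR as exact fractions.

left sensor world pos  = (-5, 6); dL² = 202
right sensor world pos = (-3, 6); dR² = 170
sL = 60/202 = 30/101
sR = 60/170 = 6/17
mL = 1/2·sL + 1/2·sR = 558/1717
mR = 1/2·sL + -1/2·sR = -48/1717

30/101 6/17 558/1717 -48/1717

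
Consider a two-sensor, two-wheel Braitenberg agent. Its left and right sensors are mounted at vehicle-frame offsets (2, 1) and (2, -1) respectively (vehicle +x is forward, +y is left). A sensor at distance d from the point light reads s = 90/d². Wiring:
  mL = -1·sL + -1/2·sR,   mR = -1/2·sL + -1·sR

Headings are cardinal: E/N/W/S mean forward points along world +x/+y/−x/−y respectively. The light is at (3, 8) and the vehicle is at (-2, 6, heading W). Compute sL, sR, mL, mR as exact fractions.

left sensor world pos  = (-4, 5); dL² = 58
right sensor world pos = (-4, 7); dR² = 50
sL = 90/58 = 45/29
sR = 90/50 = 9/5
mL = -1·sL + -1/2·sR = -711/290
mR = -1/2·sL + -1·sR = -747/290

45/29 9/5 -711/290 -747/290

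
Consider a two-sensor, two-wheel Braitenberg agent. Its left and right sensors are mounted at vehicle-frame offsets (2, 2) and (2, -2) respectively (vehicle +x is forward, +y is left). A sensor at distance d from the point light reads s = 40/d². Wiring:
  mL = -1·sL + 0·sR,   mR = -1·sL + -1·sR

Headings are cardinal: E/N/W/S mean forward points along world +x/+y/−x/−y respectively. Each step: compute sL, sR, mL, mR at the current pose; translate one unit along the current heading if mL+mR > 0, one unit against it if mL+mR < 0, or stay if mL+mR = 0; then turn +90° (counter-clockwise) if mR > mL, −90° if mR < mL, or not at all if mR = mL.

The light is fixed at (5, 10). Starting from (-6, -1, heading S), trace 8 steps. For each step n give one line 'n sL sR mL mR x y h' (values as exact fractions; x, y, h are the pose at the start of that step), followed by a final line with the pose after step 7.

n=0: pose=(-6,-1,S); sL=4/25, sR=20/169; mL=-4/25, mR=-1176/4225; mL+mR=-1852/4225 → advance -1; mR−mL=-20/169 → turn -1·90°
n=1: pose=(-6,0,W); sL=40/313, sR=40/233; mL=-40/313, mR=-21840/72929; mL+mR=-31160/72929 → advance -1; mR−mL=-40/233 → turn -1·90°
n=2: pose=(-5,0,N); sL=5/26, sR=5/16; mL=-5/26, mR=-105/208; mL+mR=-145/208 → advance -1; mR−mL=-5/16 → turn -1·90°
n=3: pose=(-5,-1,E); sL=8/29, sR=40/233; mL=-8/29, mR=-3024/6757; mL+mR=-4888/6757 → advance -1; mR−mL=-40/233 → turn -1·90°
n=4: pose=(-6,-1,S); sL=4/25, sR=20/169; mL=-4/25, mR=-1176/4225; mL+mR=-1852/4225 → advance -1; mR−mL=-20/169 → turn -1·90°
n=5: pose=(-6,0,W); sL=40/313, sR=40/233; mL=-40/313, mR=-21840/72929; mL+mR=-31160/72929 → advance -1; mR−mL=-40/233 → turn -1·90°
n=6: pose=(-5,0,N); sL=5/26, sR=5/16; mL=-5/26, mR=-105/208; mL+mR=-145/208 → advance -1; mR−mL=-5/16 → turn -1·90°
n=7: pose=(-5,-1,E); sL=8/29, sR=40/233; mL=-8/29, mR=-3024/6757; mL+mR=-4888/6757 → advance -1; mR−mL=-40/233 → turn -1·90°

0 4/25 20/169 -4/25 -1176/4225 -6 -1 S
1 40/313 40/233 -40/313 -21840/72929 -6 0 W
2 5/26 5/16 -5/26 -105/208 -5 0 N
3 8/29 40/233 -8/29 -3024/6757 -5 -1 E
4 4/25 20/169 -4/25 -1176/4225 -6 -1 S
5 40/313 40/233 -40/313 -21840/72929 -6 0 W
6 5/26 5/16 -5/26 -105/208 -5 0 N
7 8/29 40/233 -8/29 -3024/6757 -5 -1 E
final -6 -1 S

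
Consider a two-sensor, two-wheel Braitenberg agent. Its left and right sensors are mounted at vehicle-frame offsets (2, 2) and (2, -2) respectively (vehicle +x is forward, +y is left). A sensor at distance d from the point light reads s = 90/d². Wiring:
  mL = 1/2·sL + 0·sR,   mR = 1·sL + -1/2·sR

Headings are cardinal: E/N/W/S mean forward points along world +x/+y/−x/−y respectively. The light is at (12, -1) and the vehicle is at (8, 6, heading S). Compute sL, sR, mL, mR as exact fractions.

left sensor world pos  = (10, 4); dL² = 29
right sensor world pos = (6, 4); dR² = 61
sL = 90/29 = 90/29
sR = 90/61 = 90/61
mL = 1/2·sL + 0·sR = 45/29
mR = 1·sL + -1/2·sR = 4185/1769

90/29 90/61 45/29 4185/1769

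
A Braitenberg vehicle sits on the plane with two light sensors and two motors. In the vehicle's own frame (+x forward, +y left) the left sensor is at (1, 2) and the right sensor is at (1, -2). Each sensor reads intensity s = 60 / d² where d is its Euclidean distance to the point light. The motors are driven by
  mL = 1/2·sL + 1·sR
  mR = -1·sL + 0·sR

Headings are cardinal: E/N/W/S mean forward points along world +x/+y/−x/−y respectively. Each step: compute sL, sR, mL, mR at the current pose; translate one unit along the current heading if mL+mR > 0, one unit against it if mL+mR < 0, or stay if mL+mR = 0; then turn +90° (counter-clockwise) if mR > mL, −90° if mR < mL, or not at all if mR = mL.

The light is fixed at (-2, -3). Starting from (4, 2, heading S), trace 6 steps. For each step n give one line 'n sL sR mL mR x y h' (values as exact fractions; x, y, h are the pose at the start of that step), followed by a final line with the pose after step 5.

0 3/4 15/8 9/4 -3/4 4 2 S
1 60/29 60/61 3570/1769 -60/29 4 1 W
2 6/5 30/53 309/265 -6/5 5 1 N
3 60/89 12/13 1458/1157 -60/89 5 0 E
4 15/26 3/2 93/52 -15/26 6 0 S
5 60/49 12/13 978/637 -60/49 6 -1 W
final 5 -1 N

n=0: pose=(4,2,S); sL=3/4, sR=15/8; mL=9/4, mR=-3/4; mL+mR=3/2 → advance +1; mR−mL=-3 → turn -1·90°
n=1: pose=(4,1,W); sL=60/29, sR=60/61; mL=3570/1769, mR=-60/29; mL+mR=-90/1769 → advance -1; mR−mL=-7230/1769 → turn -1·90°
n=2: pose=(5,1,N); sL=6/5, sR=30/53; mL=309/265, mR=-6/5; mL+mR=-9/265 → advance -1; mR−mL=-627/265 → turn -1·90°
n=3: pose=(5,0,E); sL=60/89, sR=12/13; mL=1458/1157, mR=-60/89; mL+mR=678/1157 → advance +1; mR−mL=-2238/1157 → turn -1·90°
n=4: pose=(6,0,S); sL=15/26, sR=3/2; mL=93/52, mR=-15/26; mL+mR=63/52 → advance +1; mR−mL=-123/52 → turn -1·90°
n=5: pose=(6,-1,W); sL=60/49, sR=12/13; mL=978/637, mR=-60/49; mL+mR=198/637 → advance +1; mR−mL=-1758/637 → turn -1·90°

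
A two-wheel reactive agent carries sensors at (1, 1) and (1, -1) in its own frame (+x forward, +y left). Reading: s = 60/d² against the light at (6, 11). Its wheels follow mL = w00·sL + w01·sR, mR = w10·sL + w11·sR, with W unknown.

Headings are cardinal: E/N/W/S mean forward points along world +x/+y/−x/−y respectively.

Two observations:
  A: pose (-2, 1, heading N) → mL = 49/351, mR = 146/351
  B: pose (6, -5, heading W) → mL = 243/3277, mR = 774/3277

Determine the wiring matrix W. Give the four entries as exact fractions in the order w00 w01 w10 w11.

1 -1/2 1/2 1/2

obs A: pose=(-2,1,N) → sL=10/27, sR=6/13, mL=49/351, mR=146/351
obs B: pose=(6,-5,W) → sL=6/29, sR=30/113, mL=243/3277, mR=774/3277
sensor matrix S = [[10/27, 6/13], [6/29, 30/113]]; det S = 1088/383409
solve [mL_A; mL_B] = S·[w00; w01] and [mR_A; mR_B] = S·[w10; w11]:
  w00 = 1, w01 = -1/2, w10 = 1/2, w11 = 1/2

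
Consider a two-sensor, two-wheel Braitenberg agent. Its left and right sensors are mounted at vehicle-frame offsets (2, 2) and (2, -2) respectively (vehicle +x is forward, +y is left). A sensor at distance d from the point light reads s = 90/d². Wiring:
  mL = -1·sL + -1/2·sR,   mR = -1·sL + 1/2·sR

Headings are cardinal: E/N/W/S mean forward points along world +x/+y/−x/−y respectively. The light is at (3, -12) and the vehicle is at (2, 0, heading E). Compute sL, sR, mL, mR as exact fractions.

left sensor world pos  = (4, 2); dL² = 197
right sensor world pos = (4, -2); dR² = 101
sL = 90/197 = 90/197
sR = 90/101 = 90/101
mL = -1·sL + -1/2·sR = -17955/19897
mR = -1·sL + 1/2·sR = -225/19897

90/197 90/101 -17955/19897 -225/19897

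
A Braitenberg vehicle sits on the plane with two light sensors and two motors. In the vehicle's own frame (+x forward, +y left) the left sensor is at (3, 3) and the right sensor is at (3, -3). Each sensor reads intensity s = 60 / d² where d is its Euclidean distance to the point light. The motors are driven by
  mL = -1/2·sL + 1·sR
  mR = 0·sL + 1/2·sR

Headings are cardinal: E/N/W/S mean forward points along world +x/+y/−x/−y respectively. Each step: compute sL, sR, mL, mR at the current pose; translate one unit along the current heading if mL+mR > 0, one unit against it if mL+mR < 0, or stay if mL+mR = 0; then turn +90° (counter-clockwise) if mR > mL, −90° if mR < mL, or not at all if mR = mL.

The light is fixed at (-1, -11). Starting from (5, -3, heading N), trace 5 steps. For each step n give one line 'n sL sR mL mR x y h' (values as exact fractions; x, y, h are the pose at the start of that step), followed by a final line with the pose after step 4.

n=0: pose=(5,-3,N); sL=6/13, sR=30/101; mL=87/1313, mR=15/101; mL+mR=282/1313 → advance +1; mR−mL=108/1313 → turn +1·90°
n=1: pose=(5,-2,W); sL=4/3, sR=20/51; mL=-14/51, mR=10/51; mL+mR=-4/51 → advance -1; mR−mL=8/17 → turn +1·90°
n=2: pose=(6,-2,S); sL=15/34, sR=15/13; mL=825/884, mR=15/26; mL+mR=1335/884 → advance +1; mR−mL=-315/884 → turn -1·90°
n=3: pose=(6,-3,W); sL=60/41, sR=60/137; mL=-1650/5617, mR=30/137; mL+mR=-420/5617 → advance -1; mR−mL=2880/5617 → turn +1·90°
n=4: pose=(7,-3,S); sL=30/73, sR=6/5; mL=363/365, mR=3/5; mL+mR=582/365 → advance +1; mR−mL=-144/365 → turn -1·90°

0 6/13 30/101 87/1313 15/101 5 -3 N
1 4/3 20/51 -14/51 10/51 5 -2 W
2 15/34 15/13 825/884 15/26 6 -2 S
3 60/41 60/137 -1650/5617 30/137 6 -3 W
4 30/73 6/5 363/365 3/5 7 -3 S
final 7 -4 W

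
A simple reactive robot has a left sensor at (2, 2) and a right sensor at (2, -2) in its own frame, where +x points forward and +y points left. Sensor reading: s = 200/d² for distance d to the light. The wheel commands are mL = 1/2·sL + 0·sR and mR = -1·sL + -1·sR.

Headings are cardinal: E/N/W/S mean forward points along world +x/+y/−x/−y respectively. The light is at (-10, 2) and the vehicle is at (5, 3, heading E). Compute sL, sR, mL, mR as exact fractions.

left sensor world pos  = (7, 5); dL² = 298
right sensor world pos = (7, 1); dR² = 290
sL = 200/298 = 100/149
sR = 200/290 = 20/29
mL = 1/2·sL + 0·sR = 50/149
mR = -1·sL + -1·sR = -5880/4321

100/149 20/29 50/149 -5880/4321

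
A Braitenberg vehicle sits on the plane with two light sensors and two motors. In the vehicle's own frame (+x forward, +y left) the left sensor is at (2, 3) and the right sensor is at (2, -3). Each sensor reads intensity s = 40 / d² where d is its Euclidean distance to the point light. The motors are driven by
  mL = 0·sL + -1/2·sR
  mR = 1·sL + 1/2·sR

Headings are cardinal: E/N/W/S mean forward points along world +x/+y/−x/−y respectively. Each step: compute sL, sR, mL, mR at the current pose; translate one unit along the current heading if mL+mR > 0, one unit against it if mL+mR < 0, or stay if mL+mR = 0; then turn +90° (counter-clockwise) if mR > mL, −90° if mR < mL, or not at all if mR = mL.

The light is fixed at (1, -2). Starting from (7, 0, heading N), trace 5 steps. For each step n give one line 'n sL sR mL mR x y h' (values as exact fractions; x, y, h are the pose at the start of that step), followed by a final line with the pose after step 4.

0 8/5 40/97 -20/97 876/485 7 0 N
1 5/2 10/13 -5/13 75/26 7 1 W
2 8/13 8 -4 60/13 6 1 S
3 20/37 4/5 -2/5 174/185 6 0 E
4 8/5 40/97 -20/97 876/485 7 0 N
final 7 1 W

n=0: pose=(7,0,N); sL=8/5, sR=40/97; mL=-20/97, mR=876/485; mL+mR=8/5 → advance +1; mR−mL=976/485 → turn +1·90°
n=1: pose=(7,1,W); sL=5/2, sR=10/13; mL=-5/13, mR=75/26; mL+mR=5/2 → advance +1; mR−mL=85/26 → turn +1·90°
n=2: pose=(6,1,S); sL=8/13, sR=8; mL=-4, mR=60/13; mL+mR=8/13 → advance +1; mR−mL=112/13 → turn +1·90°
n=3: pose=(6,0,E); sL=20/37, sR=4/5; mL=-2/5, mR=174/185; mL+mR=20/37 → advance +1; mR−mL=248/185 → turn +1·90°
n=4: pose=(7,0,N); sL=8/5, sR=40/97; mL=-20/97, mR=876/485; mL+mR=8/5 → advance +1; mR−mL=976/485 → turn +1·90°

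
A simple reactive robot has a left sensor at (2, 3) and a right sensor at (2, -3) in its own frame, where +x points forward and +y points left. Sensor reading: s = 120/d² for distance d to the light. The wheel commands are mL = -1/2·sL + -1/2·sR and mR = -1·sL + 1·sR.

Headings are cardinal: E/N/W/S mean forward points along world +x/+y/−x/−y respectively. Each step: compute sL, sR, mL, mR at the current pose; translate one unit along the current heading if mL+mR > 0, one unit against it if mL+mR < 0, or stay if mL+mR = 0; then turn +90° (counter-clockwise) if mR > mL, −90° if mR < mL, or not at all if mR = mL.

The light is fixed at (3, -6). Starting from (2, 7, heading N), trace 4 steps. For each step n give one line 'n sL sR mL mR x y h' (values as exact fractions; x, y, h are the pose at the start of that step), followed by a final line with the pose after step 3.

n=0: pose=(2,7,N); sL=120/241, sR=120/229; mL=-28200/55189, mR=1440/55189; mL+mR=-26760/55189 → advance -1; mR−mL=29640/55189 → turn +1·90°
n=1: pose=(2,6,W); sL=4/3, sR=20/39; mL=-12/13, mR=-32/39; mL+mR=-68/39 → advance -1; mR−mL=4/39 → turn +1·90°
n=2: pose=(3,6,S); sL=120/109, sR=120/109; mL=-120/109, mR=0; mL+mR=-120/109 → advance -1; mR−mL=120/109 → turn +1·90°
n=3: pose=(3,7,E); sL=6/13, sR=15/13; mL=-21/26, mR=9/13; mL+mR=-3/26 → advance -1; mR−mL=3/2 → turn +1·90°

0 120/241 120/229 -28200/55189 1440/55189 2 7 N
1 4/3 20/39 -12/13 -32/39 2 6 W
2 120/109 120/109 -120/109 0 3 6 S
3 6/13 15/13 -21/26 9/13 3 7 E
final 2 7 N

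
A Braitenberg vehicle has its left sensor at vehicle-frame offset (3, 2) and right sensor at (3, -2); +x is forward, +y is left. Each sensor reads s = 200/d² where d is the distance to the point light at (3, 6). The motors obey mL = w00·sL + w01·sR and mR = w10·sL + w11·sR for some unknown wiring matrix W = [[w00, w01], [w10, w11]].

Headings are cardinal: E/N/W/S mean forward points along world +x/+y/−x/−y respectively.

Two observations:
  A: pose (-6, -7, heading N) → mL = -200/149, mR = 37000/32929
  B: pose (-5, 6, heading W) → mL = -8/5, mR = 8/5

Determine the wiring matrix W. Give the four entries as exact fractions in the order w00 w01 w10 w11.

0 -1 1/2 1/2

obs A: pose=(-6,-7,N) → sL=200/221, sR=200/149, mL=-200/149, mR=37000/32929
obs B: pose=(-5,6,W) → sL=8/5, sR=8/5, mL=-8/5, mR=8/5
sensor matrix S = [[200/221, 200/149], [8/5, 8/5]]; det S = -23040/32929
solve [mL_A; mL_B] = S·[w00; w01] and [mR_A; mR_B] = S·[w10; w11]:
  w00 = 0, w01 = -1, w10 = 1/2, w11 = 1/2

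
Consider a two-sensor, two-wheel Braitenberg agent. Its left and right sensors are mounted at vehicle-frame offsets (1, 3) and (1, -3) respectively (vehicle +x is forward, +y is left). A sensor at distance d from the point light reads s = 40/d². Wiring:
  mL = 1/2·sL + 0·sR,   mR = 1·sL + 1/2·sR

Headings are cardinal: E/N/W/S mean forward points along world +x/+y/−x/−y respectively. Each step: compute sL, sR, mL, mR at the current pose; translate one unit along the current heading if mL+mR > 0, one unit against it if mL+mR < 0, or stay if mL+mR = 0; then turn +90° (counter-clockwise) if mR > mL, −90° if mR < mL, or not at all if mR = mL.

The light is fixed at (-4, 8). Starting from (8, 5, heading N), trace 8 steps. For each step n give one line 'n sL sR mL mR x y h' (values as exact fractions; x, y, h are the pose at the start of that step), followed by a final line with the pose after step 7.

n=0: pose=(8,5,N); sL=8/17, sR=40/229; mL=4/17, mR=2172/3893; mL+mR=3088/3893 → advance +1; mR−mL=1256/3893 → turn +1·90°
n=1: pose=(8,6,W); sL=20/73, sR=20/61; mL=10/73, mR=1950/4453; mL+mR=2560/4453 → advance +1; mR−mL=1340/4453 → turn +1·90°
n=2: pose=(7,6,S); sL=8/41, sR=40/73; mL=4/41, mR=1404/2993; mL+mR=1696/2993 → advance +1; mR−mL=1112/2993 → turn +1·90°
n=3: pose=(7,5,E); sL=5/18, sR=2/9; mL=5/36, mR=7/18; mL+mR=19/36 → advance +1; mR−mL=1/4 → turn +1·90°
n=4: pose=(8,5,N); sL=8/17, sR=40/229; mL=4/17, mR=2172/3893; mL+mR=3088/3893 → advance +1; mR−mL=1256/3893 → turn +1·90°
n=5: pose=(8,6,W); sL=20/73, sR=20/61; mL=10/73, mR=1950/4453; mL+mR=2560/4453 → advance +1; mR−mL=1340/4453 → turn +1·90°
n=6: pose=(7,6,S); sL=8/41, sR=40/73; mL=4/41, mR=1404/2993; mL+mR=1696/2993 → advance +1; mR−mL=1112/2993 → turn +1·90°
n=7: pose=(7,5,E); sL=5/18, sR=2/9; mL=5/36, mR=7/18; mL+mR=19/36 → advance +1; mR−mL=1/4 → turn +1·90°

0 8/17 40/229 4/17 2172/3893 8 5 N
1 20/73 20/61 10/73 1950/4453 8 6 W
2 8/41 40/73 4/41 1404/2993 7 6 S
3 5/18 2/9 5/36 7/18 7 5 E
4 8/17 40/229 4/17 2172/3893 8 5 N
5 20/73 20/61 10/73 1950/4453 8 6 W
6 8/41 40/73 4/41 1404/2993 7 6 S
7 5/18 2/9 5/36 7/18 7 5 E
final 8 5 N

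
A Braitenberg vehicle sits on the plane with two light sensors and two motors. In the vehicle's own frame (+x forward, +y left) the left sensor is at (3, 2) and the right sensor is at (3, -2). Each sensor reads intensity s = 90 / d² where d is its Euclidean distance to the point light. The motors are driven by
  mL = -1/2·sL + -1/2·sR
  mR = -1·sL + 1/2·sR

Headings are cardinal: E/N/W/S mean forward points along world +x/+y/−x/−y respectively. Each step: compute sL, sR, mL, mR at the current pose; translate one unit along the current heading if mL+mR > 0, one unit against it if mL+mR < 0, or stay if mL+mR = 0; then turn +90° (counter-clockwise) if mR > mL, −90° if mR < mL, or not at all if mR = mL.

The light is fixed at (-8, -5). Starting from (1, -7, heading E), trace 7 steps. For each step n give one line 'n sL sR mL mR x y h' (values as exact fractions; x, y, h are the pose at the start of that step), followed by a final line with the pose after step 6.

0 5/8 9/16 -19/32 -11/32 1 -7 E
1 90/37 90/101 -6210/3737 -7425/3737 0 -7 N
2 45/61 45/73 -3015/4453 -3825/8906 0 -8 E
3 18/5 10/9 -106/45 -137/45 -1 -8 N
4 45/52 45/68 -675/884 -945/1768 -1 -9 E
5 90/17 18/13 -738/221 -1017/221 -2 -9 N
6 1 9/13 -11/13 -17/26 -2 -10 E
final -3 -10 N

n=0: pose=(1,-7,E); sL=5/8, sR=9/16; mL=-19/32, mR=-11/32; mL+mR=-15/16 → advance -1; mR−mL=1/4 → turn +1·90°
n=1: pose=(0,-7,N); sL=90/37, sR=90/101; mL=-6210/3737, mR=-7425/3737; mL+mR=-135/37 → advance -1; mR−mL=-1215/3737 → turn -1·90°
n=2: pose=(0,-8,E); sL=45/61, sR=45/73; mL=-3015/4453, mR=-3825/8906; mL+mR=-135/122 → advance -1; mR−mL=2205/8906 → turn +1·90°
n=3: pose=(-1,-8,N); sL=18/5, sR=10/9; mL=-106/45, mR=-137/45; mL+mR=-27/5 → advance -1; mR−mL=-31/45 → turn -1·90°
n=4: pose=(-1,-9,E); sL=45/52, sR=45/68; mL=-675/884, mR=-945/1768; mL+mR=-135/104 → advance -1; mR−mL=405/1768 → turn +1·90°
n=5: pose=(-2,-9,N); sL=90/17, sR=18/13; mL=-738/221, mR=-1017/221; mL+mR=-135/17 → advance -1; mR−mL=-279/221 → turn -1·90°
n=6: pose=(-2,-10,E); sL=1, sR=9/13; mL=-11/13, mR=-17/26; mL+mR=-3/2 → advance -1; mR−mL=5/26 → turn +1·90°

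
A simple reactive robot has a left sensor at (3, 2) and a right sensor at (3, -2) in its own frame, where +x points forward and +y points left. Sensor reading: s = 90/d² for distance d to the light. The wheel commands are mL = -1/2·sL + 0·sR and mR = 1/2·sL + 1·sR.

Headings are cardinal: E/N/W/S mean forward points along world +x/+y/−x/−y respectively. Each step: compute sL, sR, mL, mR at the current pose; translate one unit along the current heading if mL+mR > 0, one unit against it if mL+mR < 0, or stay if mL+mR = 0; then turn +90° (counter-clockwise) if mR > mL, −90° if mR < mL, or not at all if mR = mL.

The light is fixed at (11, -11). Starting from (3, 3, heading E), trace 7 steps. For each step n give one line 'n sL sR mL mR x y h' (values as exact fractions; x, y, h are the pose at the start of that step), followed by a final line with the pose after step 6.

n=0: pose=(3,3,E); sL=90/281, sR=90/169; mL=-45/281, mR=32895/47489; mL+mR=90/169 → advance +1; mR−mL=40500/47489 → turn +1·90°
n=1: pose=(4,3,N); sL=9/37, sR=45/157; mL=-9/74, mR=4743/11618; mL+mR=45/157 → advance +1; mR−mL=3078/5809 → turn +1·90°
n=2: pose=(4,4,W); sL=90/269, sR=90/389; mL=-45/269, mR=41715/104641; mL+mR=90/389 → advance +1; mR−mL=59220/104641 → turn +1·90°
n=3: pose=(3,4,S); sL=1/2, sR=45/122; mL=-1/4, mR=151/244; mL+mR=45/122 → advance +1; mR−mL=53/61 → turn +1·90°
n=4: pose=(3,3,E); sL=90/281, sR=90/169; mL=-45/281, mR=32895/47489; mL+mR=90/169 → advance +1; mR−mL=40500/47489 → turn +1·90°
n=5: pose=(4,3,N); sL=9/37, sR=45/157; mL=-9/74, mR=4743/11618; mL+mR=45/157 → advance +1; mR−mL=3078/5809 → turn +1·90°
n=6: pose=(4,4,W); sL=90/269, sR=90/389; mL=-45/269, mR=41715/104641; mL+mR=90/389 → advance +1; mR−mL=59220/104641 → turn +1·90°

0 90/281 90/169 -45/281 32895/47489 3 3 E
1 9/37 45/157 -9/74 4743/11618 4 3 N
2 90/269 90/389 -45/269 41715/104641 4 4 W
3 1/2 45/122 -1/4 151/244 3 4 S
4 90/281 90/169 -45/281 32895/47489 3 3 E
5 9/37 45/157 -9/74 4743/11618 4 3 N
6 90/269 90/389 -45/269 41715/104641 4 4 W
final 3 4 S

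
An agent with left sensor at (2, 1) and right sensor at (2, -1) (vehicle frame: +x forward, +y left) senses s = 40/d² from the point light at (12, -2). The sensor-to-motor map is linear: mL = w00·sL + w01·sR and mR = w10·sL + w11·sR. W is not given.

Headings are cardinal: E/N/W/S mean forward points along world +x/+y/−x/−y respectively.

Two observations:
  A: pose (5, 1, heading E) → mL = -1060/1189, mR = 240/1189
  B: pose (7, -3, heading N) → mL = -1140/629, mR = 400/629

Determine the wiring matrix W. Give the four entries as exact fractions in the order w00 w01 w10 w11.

1/2 -1 -1/2 1/2

obs A: pose=(5,1,E) → sL=40/41, sR=40/29, mL=-1060/1189, mR=240/1189
obs B: pose=(7,-3,N) → sL=40/37, sR=40/17, mL=-1140/629, mR=400/629
sensor matrix S = [[40/41, 40/29], [40/37, 40/17]]; det S = 601600/747881
solve [mL_A; mL_B] = S·[w00; w01] and [mR_A; mR_B] = S·[w10; w11]:
  w00 = 1/2, w01 = -1, w10 = -1/2, w11 = 1/2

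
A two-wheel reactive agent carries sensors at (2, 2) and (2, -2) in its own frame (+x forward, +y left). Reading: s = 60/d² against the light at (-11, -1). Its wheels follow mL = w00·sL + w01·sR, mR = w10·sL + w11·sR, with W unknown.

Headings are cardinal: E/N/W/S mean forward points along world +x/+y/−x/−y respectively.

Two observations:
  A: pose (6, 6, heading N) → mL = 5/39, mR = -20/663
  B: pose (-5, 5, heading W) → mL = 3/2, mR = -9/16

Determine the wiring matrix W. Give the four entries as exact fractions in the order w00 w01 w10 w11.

obs A: pose=(6,6,N) → sL=10/51, sR=30/221, mL=5/39, mR=-20/663
obs B: pose=(-5,5,W) → sL=15/8, sR=3/4, mL=3/2, mR=-9/16
sensor matrix S = [[10/51, 30/221], [15/8, 3/4]]; det S = -95/884
solve [mL_A; mL_B] = S·[w00; w01] and [mR_A; mR_B] = S·[w10; w11]:
  w00 = 1, w01 = -1/2, w10 = -1/2, w11 = 1/2

1 -1/2 -1/2 1/2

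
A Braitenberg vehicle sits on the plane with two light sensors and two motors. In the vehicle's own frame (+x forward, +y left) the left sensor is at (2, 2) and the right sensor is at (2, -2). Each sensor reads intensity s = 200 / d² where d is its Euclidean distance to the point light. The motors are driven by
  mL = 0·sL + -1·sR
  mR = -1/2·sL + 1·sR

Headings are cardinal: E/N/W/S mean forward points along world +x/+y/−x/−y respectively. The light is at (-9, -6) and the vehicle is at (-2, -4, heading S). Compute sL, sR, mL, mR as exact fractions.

200/81 8 -8 548/81

left sensor world pos  = (0, -6); dL² = 81
right sensor world pos = (-4, -6); dR² = 25
sL = 200/81 = 200/81
sR = 200/25 = 8
mL = 0·sL + -1·sR = -8
mR = -1/2·sL + 1·sR = 548/81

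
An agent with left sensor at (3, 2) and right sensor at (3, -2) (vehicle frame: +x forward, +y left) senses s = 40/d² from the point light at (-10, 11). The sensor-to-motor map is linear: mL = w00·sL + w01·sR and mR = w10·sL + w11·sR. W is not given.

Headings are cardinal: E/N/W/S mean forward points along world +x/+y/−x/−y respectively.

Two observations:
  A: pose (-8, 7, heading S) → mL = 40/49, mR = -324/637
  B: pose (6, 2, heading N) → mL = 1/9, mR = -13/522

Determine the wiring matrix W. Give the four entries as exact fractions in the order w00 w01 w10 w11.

obs A: pose=(-8,7,S) → sL=8/13, sR=40/49, mL=40/49, mR=-324/637
obs B: pose=(6,2,N) → sL=5/29, sR=1/9, mL=1/9, mR=-13/522
sensor matrix S = [[8/13, 40/49], [5/29, 1/9]]; det S = -12032/166257
solve [mL_A; mL_B] = S·[w00; w01] and [mR_A; mR_B] = S·[w10; w11]:
  w00 = 0, w01 = 1, w10 = 1/2, w11 = -1

0 1 1/2 -1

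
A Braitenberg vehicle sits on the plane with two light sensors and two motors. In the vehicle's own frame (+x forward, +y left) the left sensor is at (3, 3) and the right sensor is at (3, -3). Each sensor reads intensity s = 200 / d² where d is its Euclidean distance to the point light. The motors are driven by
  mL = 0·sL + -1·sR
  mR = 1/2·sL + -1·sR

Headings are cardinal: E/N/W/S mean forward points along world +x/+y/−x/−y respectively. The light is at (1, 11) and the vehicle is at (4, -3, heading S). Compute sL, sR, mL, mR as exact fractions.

left sensor world pos  = (7, -6); dL² = 325
right sensor world pos = (1, -6); dR² = 289
sL = 200/325 = 8/13
sR = 200/289 = 200/289
mL = 0·sL + -1·sR = -200/289
mR = 1/2·sL + -1·sR = -1444/3757

8/13 200/289 -200/289 -1444/3757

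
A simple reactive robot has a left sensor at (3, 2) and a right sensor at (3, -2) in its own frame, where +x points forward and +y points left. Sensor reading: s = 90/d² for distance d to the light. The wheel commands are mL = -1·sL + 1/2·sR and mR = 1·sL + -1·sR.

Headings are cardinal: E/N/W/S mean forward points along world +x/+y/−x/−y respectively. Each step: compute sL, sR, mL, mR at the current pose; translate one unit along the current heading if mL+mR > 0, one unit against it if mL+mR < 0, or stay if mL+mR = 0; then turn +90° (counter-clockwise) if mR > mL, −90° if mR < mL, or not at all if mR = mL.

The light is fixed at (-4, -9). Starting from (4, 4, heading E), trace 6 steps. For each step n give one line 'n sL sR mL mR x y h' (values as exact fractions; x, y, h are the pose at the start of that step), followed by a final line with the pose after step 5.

0 45/173 45/121 -3105/41866 -2340/20933 4 4 E
1 90/181 18/25 -621/4525 -1008/4525 3 4 S
2 9/16 45/136 -27/68 63/272 3 5 W
3 90/221 90/157 -4185/34697 -5760/34697 4 5 S
4 45/97 45/157 -9765/30458 2700/15229 4 6 W
5 18/53 90/193 -1089/10229 -1296/10229 5 6 S
final 5 7 W

n=0: pose=(4,4,E); sL=45/173, sR=45/121; mL=-3105/41866, mR=-2340/20933; mL+mR=-45/242 → advance -1; mR−mL=-1575/41866 → turn -1·90°
n=1: pose=(3,4,S); sL=90/181, sR=18/25; mL=-621/4525, mR=-1008/4525; mL+mR=-9/25 → advance -1; mR−mL=-387/4525 → turn -1·90°
n=2: pose=(3,5,W); sL=9/16, sR=45/136; mL=-27/68, mR=63/272; mL+mR=-45/272 → advance -1; mR−mL=171/272 → turn +1·90°
n=3: pose=(4,5,S); sL=90/221, sR=90/157; mL=-4185/34697, mR=-5760/34697; mL+mR=-45/157 → advance -1; mR−mL=-1575/34697 → turn -1·90°
n=4: pose=(4,6,W); sL=45/97, sR=45/157; mL=-9765/30458, mR=2700/15229; mL+mR=-45/314 → advance -1; mR−mL=15165/30458 → turn +1·90°
n=5: pose=(5,6,S); sL=18/53, sR=90/193; mL=-1089/10229, mR=-1296/10229; mL+mR=-45/193 → advance -1; mR−mL=-207/10229 → turn -1·90°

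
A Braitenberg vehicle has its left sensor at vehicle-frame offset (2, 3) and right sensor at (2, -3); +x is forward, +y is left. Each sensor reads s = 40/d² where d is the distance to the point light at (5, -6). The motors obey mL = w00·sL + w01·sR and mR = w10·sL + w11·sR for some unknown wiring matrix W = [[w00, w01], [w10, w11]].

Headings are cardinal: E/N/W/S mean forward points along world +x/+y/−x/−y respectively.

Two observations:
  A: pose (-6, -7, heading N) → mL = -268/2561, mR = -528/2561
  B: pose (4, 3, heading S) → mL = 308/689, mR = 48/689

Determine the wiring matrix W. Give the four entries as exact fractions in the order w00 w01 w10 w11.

1 -1/2 1/2 -1/2

obs A: pose=(-6,-7,N) → sL=40/197, sR=8/13, mL=-268/2561, mR=-528/2561
obs B: pose=(4,3,S) → sL=40/53, sR=8/13, mL=308/689, mR=48/689
sensor matrix S = [[40/197, 8/13], [40/53, 8/13]]; det S = -46080/135733
solve [mL_A; mL_B] = S·[w00; w01] and [mR_A; mR_B] = S·[w10; w11]:
  w00 = 1, w01 = -1/2, w10 = 1/2, w11 = -1/2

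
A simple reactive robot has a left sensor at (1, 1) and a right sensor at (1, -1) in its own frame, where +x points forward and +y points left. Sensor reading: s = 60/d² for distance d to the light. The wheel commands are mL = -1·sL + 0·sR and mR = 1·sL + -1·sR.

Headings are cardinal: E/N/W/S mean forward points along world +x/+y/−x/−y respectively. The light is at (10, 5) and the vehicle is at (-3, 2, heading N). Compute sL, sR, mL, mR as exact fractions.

3/10 15/37 -3/10 -39/370

left sensor world pos  = (-4, 3); dL² = 200
right sensor world pos = (-2, 3); dR² = 148
sL = 60/200 = 3/10
sR = 60/148 = 15/37
mL = -1·sL + 0·sR = -3/10
mR = 1·sL + -1·sR = -39/370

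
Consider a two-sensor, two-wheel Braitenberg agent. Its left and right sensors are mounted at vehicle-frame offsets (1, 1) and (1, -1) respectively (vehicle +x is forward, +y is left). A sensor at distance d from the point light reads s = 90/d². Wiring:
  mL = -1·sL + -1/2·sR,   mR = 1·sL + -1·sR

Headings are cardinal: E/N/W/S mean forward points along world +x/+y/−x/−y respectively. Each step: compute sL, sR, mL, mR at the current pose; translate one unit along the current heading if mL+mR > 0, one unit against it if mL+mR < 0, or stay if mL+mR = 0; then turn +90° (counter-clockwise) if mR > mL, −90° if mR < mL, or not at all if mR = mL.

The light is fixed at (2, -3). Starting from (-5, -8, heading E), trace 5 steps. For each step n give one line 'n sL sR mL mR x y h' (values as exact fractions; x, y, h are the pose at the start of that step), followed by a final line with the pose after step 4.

n=0: pose=(-5,-8,E); sL=45/26, sR=5/4; mL=-245/104, mR=25/52; mL+mR=-15/8 → advance -1; mR−mL=295/104 → turn +1·90°
n=1: pose=(-6,-8,N); sL=90/97, sR=18/13; mL=-2043/1261, mR=-576/1261; mL+mR=-27/13 → advance -1; mR−mL=1467/1261 → turn +1·90°
n=2: pose=(-6,-9,W); sL=9/13, sR=45/53; mL=-1539/1378, mR=-108/689; mL+mR=-135/106 → advance -1; mR−mL=1323/1378 → turn +1·90°
n=3: pose=(-5,-9,S); sL=18/17, sR=90/113; mL=-2799/1921, mR=504/1921; mL+mR=-135/113 → advance -1; mR−mL=3303/1921 → turn +1·90°
n=4: pose=(-5,-8,E); sL=45/26, sR=5/4; mL=-245/104, mR=25/52; mL+mR=-15/8 → advance -1; mR−mL=295/104 → turn +1·90°

0 45/26 5/4 -245/104 25/52 -5 -8 E
1 90/97 18/13 -2043/1261 -576/1261 -6 -8 N
2 9/13 45/53 -1539/1378 -108/689 -6 -9 W
3 18/17 90/113 -2799/1921 504/1921 -5 -9 S
4 45/26 5/4 -245/104 25/52 -5 -8 E
final -6 -8 N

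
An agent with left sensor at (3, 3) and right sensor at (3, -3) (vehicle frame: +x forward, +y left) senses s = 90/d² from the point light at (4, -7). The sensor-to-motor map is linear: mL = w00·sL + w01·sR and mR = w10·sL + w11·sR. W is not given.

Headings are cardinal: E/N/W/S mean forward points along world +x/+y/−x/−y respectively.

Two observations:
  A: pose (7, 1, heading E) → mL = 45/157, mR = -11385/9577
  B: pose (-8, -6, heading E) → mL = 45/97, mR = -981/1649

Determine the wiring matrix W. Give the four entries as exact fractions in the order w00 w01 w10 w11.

obs A: pose=(7,1,E) → sL=90/157, sR=90/61, mL=45/157, mR=-11385/9577
obs B: pose=(-8,-6,E) → sL=90/97, sR=18/17, mL=45/97, mR=-981/1649
sensor matrix S = [[90/157, 90/61], [90/97, 18/17]]; det S = -12033360/15792473
solve [mL_A; mL_B] = S·[w00; w01] and [mR_A; mR_B] = S·[w10; w11]:
  w00 = 1/2, w01 = 0, w10 = 1/2, w11 = -1

1/2 0 1/2 -1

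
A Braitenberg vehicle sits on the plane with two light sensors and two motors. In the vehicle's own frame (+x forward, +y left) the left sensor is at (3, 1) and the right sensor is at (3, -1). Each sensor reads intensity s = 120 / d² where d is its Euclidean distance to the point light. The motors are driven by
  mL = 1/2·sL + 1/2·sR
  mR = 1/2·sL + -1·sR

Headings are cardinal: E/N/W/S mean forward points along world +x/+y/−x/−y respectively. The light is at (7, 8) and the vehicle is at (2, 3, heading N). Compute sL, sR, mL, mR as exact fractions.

3 6 9/2 -9/2

left sensor world pos  = (1, 6); dL² = 40
right sensor world pos = (3, 6); dR² = 20
sL = 120/40 = 3
sR = 120/20 = 6
mL = 1/2·sL + 1/2·sR = 9/2
mR = 1/2·sL + -1·sR = -9/2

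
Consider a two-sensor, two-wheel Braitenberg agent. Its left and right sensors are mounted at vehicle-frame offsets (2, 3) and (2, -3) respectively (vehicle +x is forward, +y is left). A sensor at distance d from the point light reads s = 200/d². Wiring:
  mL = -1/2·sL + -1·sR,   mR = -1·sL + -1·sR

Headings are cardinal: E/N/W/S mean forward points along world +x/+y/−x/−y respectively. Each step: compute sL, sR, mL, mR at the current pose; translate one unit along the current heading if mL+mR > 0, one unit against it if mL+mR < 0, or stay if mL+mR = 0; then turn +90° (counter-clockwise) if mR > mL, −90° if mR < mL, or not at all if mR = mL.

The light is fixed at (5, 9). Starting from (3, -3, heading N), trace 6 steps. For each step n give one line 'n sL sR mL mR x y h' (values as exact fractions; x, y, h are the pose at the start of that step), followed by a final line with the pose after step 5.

n=0: pose=(3,-3,N); sL=8/5, sR=200/101; mL=-1404/505, mR=-1808/505; mL+mR=-3212/505 → advance -1; mR−mL=-4/5 → turn -1·90°
n=1: pose=(3,-4,E); sL=2, sR=25/32; mL=-57/32, mR=-89/32; mL+mR=-73/16 → advance -1; mR−mL=-1 → turn -1·90°
n=2: pose=(2,-4,S); sL=8/9, sR=200/261; mL=-316/261, mR=-48/29; mL+mR=-748/261 → advance -1; mR−mL=-4/9 → turn -1·90°
n=3: pose=(2,-3,W); sL=4/5, sR=100/53; mL=-606/265, mR=-712/265; mL+mR=-1318/265 → advance -1; mR−mL=-2/5 → turn -1·90°
n=4: pose=(3,-3,N); sL=8/5, sR=200/101; mL=-1404/505, mR=-1808/505; mL+mR=-3212/505 → advance -1; mR−mL=-4/5 → turn -1·90°
n=5: pose=(3,-4,E); sL=2, sR=25/32; mL=-57/32, mR=-89/32; mL+mR=-73/16 → advance -1; mR−mL=-1 → turn -1·90°

0 8/5 200/101 -1404/505 -1808/505 3 -3 N
1 2 25/32 -57/32 -89/32 3 -4 E
2 8/9 200/261 -316/261 -48/29 2 -4 S
3 4/5 100/53 -606/265 -712/265 2 -3 W
4 8/5 200/101 -1404/505 -1808/505 3 -3 N
5 2 25/32 -57/32 -89/32 3 -4 E
final 2 -4 S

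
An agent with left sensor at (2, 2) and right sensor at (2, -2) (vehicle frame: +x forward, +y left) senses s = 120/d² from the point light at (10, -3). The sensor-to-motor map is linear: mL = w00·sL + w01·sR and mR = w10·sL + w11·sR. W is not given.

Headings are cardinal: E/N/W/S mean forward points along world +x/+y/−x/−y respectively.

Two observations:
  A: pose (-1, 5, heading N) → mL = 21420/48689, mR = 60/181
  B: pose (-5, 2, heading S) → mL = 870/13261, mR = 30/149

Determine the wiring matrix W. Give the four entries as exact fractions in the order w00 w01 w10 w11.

-1/2 1 0 1/2

obs A: pose=(-1,5,N) → sL=120/269, sR=120/181, mL=21420/48689, mR=60/181
obs B: pose=(-5,2,S) → sL=60/89, sR=60/149, mL=870/13261, mR=30/149
sensor matrix S = [[120/269, 120/181], [60/89, 60/149]]; det S = -172598400/645664829
solve [mL_A; mL_B] = S·[w00; w01] and [mR_A; mR_B] = S·[w10; w11]:
  w00 = -1/2, w01 = 1, w10 = 0, w11 = 1/2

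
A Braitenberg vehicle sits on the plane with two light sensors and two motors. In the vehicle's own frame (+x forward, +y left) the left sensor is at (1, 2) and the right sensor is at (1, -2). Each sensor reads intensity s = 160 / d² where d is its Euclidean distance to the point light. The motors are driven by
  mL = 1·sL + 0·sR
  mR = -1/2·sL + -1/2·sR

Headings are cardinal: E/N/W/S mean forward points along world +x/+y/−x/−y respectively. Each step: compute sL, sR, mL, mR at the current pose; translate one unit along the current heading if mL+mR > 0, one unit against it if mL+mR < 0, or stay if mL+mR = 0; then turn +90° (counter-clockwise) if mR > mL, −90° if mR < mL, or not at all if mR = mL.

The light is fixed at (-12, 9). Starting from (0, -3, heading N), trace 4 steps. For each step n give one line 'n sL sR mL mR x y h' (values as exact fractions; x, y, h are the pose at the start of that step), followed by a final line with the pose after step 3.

0 160/221 160/317 160/221 -43040/70057 0 -3 N
1 16/25 80/169 16/25 -2352/4225 0 -2 E
2 160/369 32/53 160/369 -10144/19557 1 -2 S
3 5/9 10/13 5/9 -155/234 1 -1 W
final 2 -1 N

n=0: pose=(0,-3,N); sL=160/221, sR=160/317; mL=160/221, mR=-43040/70057; mL+mR=7680/70057 → advance +1; mR−mL=-93760/70057 → turn -1·90°
n=1: pose=(0,-2,E); sL=16/25, sR=80/169; mL=16/25, mR=-2352/4225; mL+mR=352/4225 → advance +1; mR−mL=-5056/4225 → turn -1·90°
n=2: pose=(1,-2,S); sL=160/369, sR=32/53; mL=160/369, mR=-10144/19557; mL+mR=-1664/19557 → advance -1; mR−mL=-6208/6519 → turn -1·90°
n=3: pose=(1,-1,W); sL=5/9, sR=10/13; mL=5/9, mR=-155/234; mL+mR=-25/234 → advance -1; mR−mL=-95/78 → turn -1·90°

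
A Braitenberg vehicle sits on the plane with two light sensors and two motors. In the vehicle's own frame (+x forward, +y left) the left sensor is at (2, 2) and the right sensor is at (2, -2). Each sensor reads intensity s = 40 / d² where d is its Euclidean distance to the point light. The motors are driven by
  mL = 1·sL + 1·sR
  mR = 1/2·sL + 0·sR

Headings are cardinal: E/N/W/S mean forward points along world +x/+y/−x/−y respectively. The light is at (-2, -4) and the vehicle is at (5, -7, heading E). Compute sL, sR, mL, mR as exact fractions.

20/41 20/53 1880/2173 10/41

left sensor world pos  = (7, -5); dL² = 82
right sensor world pos = (7, -9); dR² = 106
sL = 40/82 = 20/41
sR = 40/106 = 20/53
mL = 1·sL + 1·sR = 1880/2173
mR = 1/2·sL + 0·sR = 10/41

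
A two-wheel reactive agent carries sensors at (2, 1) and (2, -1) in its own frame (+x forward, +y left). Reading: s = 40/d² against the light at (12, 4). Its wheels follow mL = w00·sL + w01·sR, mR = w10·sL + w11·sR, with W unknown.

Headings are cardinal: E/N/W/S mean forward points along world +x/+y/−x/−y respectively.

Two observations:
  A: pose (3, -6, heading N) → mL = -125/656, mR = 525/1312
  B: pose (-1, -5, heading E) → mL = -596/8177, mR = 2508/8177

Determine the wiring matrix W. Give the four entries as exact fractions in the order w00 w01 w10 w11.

1/2 -1 1 1/2

obs A: pose=(3,-6,N) → sL=10/41, sR=5/16, mL=-125/656, mR=525/1312
obs B: pose=(-1,-5,E) → sL=8/37, sR=40/221, mL=-596/8177, mR=2508/8177
sensor matrix S = [[10/41, 5/16], [8/37, 40/221]]; det S = -15705/670514
solve [mL_A; mL_B] = S·[w00; w01] and [mR_A; mR_B] = S·[w10; w11]:
  w00 = 1/2, w01 = -1, w10 = 1, w11 = 1/2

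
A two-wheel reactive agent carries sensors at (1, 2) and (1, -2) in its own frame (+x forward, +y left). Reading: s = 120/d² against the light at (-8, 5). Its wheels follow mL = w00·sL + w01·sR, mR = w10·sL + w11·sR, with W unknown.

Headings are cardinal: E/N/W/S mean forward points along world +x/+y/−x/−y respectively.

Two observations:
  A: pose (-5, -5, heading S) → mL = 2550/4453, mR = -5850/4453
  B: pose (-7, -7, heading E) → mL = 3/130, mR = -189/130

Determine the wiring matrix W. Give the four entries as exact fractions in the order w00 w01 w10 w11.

obs A: pose=(-5,-5,S) → sL=60/73, sR=60/61, mL=2550/4453, mR=-5850/4453
obs B: pose=(-7,-7,E) → sL=15/13, sR=3/5, mL=3/130, mR=-189/130
sensor matrix S = [[60/73, 60/61], [15/13, 3/5]]; det S = -37152/57889
solve [mL_A; mL_B] = S·[w00; w01] and [mR_A; mR_B] = S·[w10; w11]:
  w00 = -1/2, w01 = 1, w10 = -1, w11 = -1/2

-1/2 1 -1 -1/2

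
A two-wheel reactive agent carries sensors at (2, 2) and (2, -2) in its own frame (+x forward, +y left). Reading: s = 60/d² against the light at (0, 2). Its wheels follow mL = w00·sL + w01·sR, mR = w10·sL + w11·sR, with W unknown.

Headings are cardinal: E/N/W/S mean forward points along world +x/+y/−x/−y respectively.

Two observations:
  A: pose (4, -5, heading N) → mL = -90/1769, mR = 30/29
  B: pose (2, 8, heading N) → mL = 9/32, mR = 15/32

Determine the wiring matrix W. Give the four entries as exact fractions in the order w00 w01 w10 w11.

-1/2 1 1/2 0

obs A: pose=(4,-5,N) → sL=60/29, sR=60/61, mL=-90/1769, mR=30/29
obs B: pose=(2,8,N) → sL=15/16, sR=3/4, mL=9/32, mR=15/32
sensor matrix S = [[60/29, 60/61], [15/16, 3/4]]; det S = 4455/7076
solve [mL_A; mL_B] = S·[w00; w01] and [mR_A; mR_B] = S·[w10; w11]:
  w00 = -1/2, w01 = 1, w10 = 1/2, w11 = 0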